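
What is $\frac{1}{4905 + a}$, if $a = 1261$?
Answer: $\frac{1}{6166} \approx 0.00016218$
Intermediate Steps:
$\frac{1}{4905 + a} = \frac{1}{4905 + 1261} = \frac{1}{6166}$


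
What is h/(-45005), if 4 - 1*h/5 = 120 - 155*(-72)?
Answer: 11276/9001 ≈ 1.2528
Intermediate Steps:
h = -56380 (h = 20 - 5*(120 - 155*(-72)) = 20 - 5*(120 + 11160) = 20 - 5*11280 = 20 - 56400 = -56380)
h/(-45005) = -56380/(-45005) = -56380*(-1/45005) = 11276/9001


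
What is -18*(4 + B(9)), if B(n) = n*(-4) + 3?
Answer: 522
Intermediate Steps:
B(n) = 3 - 4*n (B(n) = -4*n + 3 = 3 - 4*n)
-18*(4 + B(9)) = -18*(4 + (3 - 4*9)) = -18*(4 + (3 - 36)) = -18*(4 - 33) = -18*(-29) = 522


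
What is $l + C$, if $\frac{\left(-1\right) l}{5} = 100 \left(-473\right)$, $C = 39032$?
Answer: $275532$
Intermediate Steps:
$l = 236500$ ($l = - 5 \cdot 100 \left(-473\right) = \left(-5\right) \left(-47300\right) = 236500$)
$l + C = 236500 + 39032 = 275532$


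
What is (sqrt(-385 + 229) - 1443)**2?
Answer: 2082093 - 5772*I*sqrt(39) ≈ 2.0821e+6 - 36046.0*I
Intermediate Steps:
(sqrt(-385 + 229) - 1443)**2 = (sqrt(-156) - 1443)**2 = (2*I*sqrt(39) - 1443)**2 = (-1443 + 2*I*sqrt(39))**2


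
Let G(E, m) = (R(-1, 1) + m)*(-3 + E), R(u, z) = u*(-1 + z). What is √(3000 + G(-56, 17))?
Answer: √1997 ≈ 44.688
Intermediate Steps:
G(E, m) = m*(-3 + E) (G(E, m) = (-(-1 + 1) + m)*(-3 + E) = (-1*0 + m)*(-3 + E) = (0 + m)*(-3 + E) = m*(-3 + E))
√(3000 + G(-56, 17)) = √(3000 + 17*(-3 - 56)) = √(3000 + 17*(-59)) = √(3000 - 1003) = √1997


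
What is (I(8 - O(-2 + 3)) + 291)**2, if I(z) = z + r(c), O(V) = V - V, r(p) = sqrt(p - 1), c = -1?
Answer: (299 + I*sqrt(2))**2 ≈ 89399.0 + 845.7*I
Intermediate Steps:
r(p) = sqrt(-1 + p)
O(V) = 0
I(z) = z + I*sqrt(2) (I(z) = z + sqrt(-1 - 1) = z + sqrt(-2) = z + I*sqrt(2))
(I(8 - O(-2 + 3)) + 291)**2 = (((8 - 1*0) + I*sqrt(2)) + 291)**2 = (((8 + 0) + I*sqrt(2)) + 291)**2 = ((8 + I*sqrt(2)) + 291)**2 = (299 + I*sqrt(2))**2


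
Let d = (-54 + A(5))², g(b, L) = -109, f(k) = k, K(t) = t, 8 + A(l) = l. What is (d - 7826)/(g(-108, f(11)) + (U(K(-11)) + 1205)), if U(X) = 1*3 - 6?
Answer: -4577/1093 ≈ -4.1876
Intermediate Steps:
A(l) = -8 + l
U(X) = -3 (U(X) = 3 - 6 = -3)
d = 3249 (d = (-54 + (-8 + 5))² = (-54 - 3)² = (-57)² = 3249)
(d - 7826)/(g(-108, f(11)) + (U(K(-11)) + 1205)) = (3249 - 7826)/(-109 + (-3 + 1205)) = -4577/(-109 + 1202) = -4577/1093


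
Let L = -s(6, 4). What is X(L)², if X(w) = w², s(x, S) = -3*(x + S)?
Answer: 810000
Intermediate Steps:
s(x, S) = -3*S - 3*x (s(x, S) = -3*(S + x) = -3*S - 3*x)
L = 30 (L = -(-3*4 - 3*6) = -(-12 - 18) = -1*(-30) = 30)
X(L)² = (30²)² = 900² = 810000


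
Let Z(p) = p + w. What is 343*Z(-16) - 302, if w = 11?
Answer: -2017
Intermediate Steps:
Z(p) = 11 + p (Z(p) = p + 11 = 11 + p)
343*Z(-16) - 302 = 343*(11 - 16) - 302 = 343*(-5) - 302 = -1715 - 302 = -2017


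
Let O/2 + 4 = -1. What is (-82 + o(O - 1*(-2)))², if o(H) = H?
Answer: 8100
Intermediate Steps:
O = -10 (O = -8 + 2*(-1) = -8 - 2 = -10)
(-82 + o(O - 1*(-2)))² = (-82 + (-10 - 1*(-2)))² = (-82 + (-10 + 2))² = (-82 - 8)² = (-90)² = 8100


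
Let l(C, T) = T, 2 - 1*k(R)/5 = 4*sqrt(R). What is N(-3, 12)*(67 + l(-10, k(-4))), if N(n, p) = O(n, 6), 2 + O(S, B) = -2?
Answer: -308 + 160*I ≈ -308.0 + 160.0*I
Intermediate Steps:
O(S, B) = -4 (O(S, B) = -2 - 2 = -4)
k(R) = 10 - 20*sqrt(R)
N(n, p) = -4
N(-3, 12)*(67 + l(-10, k(-4))) = -4*(67 + (10 - 40*I)) = -4*(77 - 40*I) = -308 + 160*I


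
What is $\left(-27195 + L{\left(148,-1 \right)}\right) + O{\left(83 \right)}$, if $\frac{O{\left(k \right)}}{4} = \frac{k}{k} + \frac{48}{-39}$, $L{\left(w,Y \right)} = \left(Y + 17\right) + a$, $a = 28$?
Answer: $- \frac{352975}{13} \approx -27152.0$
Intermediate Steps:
$L{\left(w,Y \right)} = 45 + Y$ ($L{\left(w,Y \right)} = \left(Y + 17\right) + 28 = \left(17 + Y\right) + 28 = 45 + Y$)
$O{\left(k \right)} = - \frac{12}{13}$ ($O{\left(k \right)} = 4 \left(\frac{k}{k} + \frac{48}{-39}\right) = 4 \left(1 + 48 \left(- \frac{1}{39}\right)\right) = 4 \left(1 - \frac{16}{13}\right) = 4 \left(- \frac{3}{13}\right) = - \frac{12}{13}$)
$\left(-27195 + L{\left(148,-1 \right)}\right) + O{\left(83 \right)} = \left(-27195 + \left(45 - 1\right)\right) - \frac{12}{13} = \left(-27195 + 44\right) - \frac{12}{13} = -27151 - \frac{12}{13} = - \frac{352975}{13}$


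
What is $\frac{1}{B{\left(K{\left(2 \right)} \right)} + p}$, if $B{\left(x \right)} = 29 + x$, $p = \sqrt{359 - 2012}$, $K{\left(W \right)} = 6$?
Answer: $\frac{35}{2878} - \frac{i \sqrt{1653}}{2878} \approx 0.012161 - 0.014127 i$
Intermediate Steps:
$p = i \sqrt{1653}$ ($p = \sqrt{-1653} = i \sqrt{1653} \approx 40.657 i$)
$\frac{1}{B{\left(K{\left(2 \right)} \right)} + p} = \frac{1}{\left(29 + 6\right) + i \sqrt{1653}} = \frac{1}{35 + i \sqrt{1653}}$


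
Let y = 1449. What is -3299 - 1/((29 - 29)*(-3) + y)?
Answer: -4780252/1449 ≈ -3299.0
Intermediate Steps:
-3299 - 1/((29 - 29)*(-3) + y) = -3299 - 1/((29 - 29)*(-3) + 1449) = -3299 - 1/(0*(-3) + 1449) = -3299 - 1/(0 + 1449) = -3299 - 1/1449 = -4780252/1449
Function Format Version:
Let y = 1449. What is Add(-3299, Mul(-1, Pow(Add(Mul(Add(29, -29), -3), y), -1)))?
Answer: Rational(-4780252, 1449) ≈ -3299.0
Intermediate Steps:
Add(-3299, Mul(-1, Pow(Add(Mul(Add(29, -29), -3), y), -1))) = Add(-3299, Mul(-1, Pow(Add(Mul(Add(29, -29), -3), 1449), -1))) = Add(-3299, Mul(-1, Pow(Add(Mul(0, -3), 1449), -1))) = Add(-3299, Mul(-1, Pow(Add(0, 1449), -1))) = Add(-3299, Mul(-1, Pow(1449, -1))) = Add(-3299, Mul(-1, Rational(1, 1449))) = Add(-3299, Rational(-1, 1449)) = Rational(-4780252, 1449)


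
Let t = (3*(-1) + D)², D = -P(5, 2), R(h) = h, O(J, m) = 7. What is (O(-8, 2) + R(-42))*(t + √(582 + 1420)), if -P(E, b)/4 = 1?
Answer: -35 - 35*√2002 ≈ -1601.0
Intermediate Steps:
P(E, b) = -4 (P(E, b) = -4*1 = -4)
D = 4 (D = -1*(-4) = 4)
t = 1 (t = (3*(-1) + 4)² = (-3 + 4)² = 1² = 1)
(O(-8, 2) + R(-42))*(t + √(582 + 1420)) = (7 - 42)*(1 + √(582 + 1420)) = -35*(1 + √2002) = -35 - 35*√2002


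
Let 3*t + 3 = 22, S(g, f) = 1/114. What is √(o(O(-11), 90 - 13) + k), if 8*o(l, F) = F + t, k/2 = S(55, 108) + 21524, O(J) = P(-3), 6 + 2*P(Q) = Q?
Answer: √62176379/38 ≈ 207.51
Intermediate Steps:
P(Q) = -3 + Q/2
S(g, f) = 1/114
O(J) = -9/2 (O(J) = -3 + (½)*(-3) = -3 - 3/2 = -9/2)
t = 19/3 (t = -1 + (⅓)*22 = -1 + 22/3 = 19/3 ≈ 6.3333)
k = 2453737/57 (k = 2*(1/114 + 21524) = 2*(2453737/114) = 2453737/57 ≈ 43048.)
o(l, F) = 19/24 + F/8 (o(l, F) = (F + 19/3)/8 = (19/3 + F)/8 = 19/24 + F/8)
√(o(O(-11), 90 - 13) + k) = √((19/24 + (90 - 13)/8) + 2453737/57) = √((19/24 + (⅛)*77) + 2453737/57) = √((19/24 + 77/8) + 2453737/57) = √(125/12 + 2453737/57) = √(3272441/76) = √62176379/38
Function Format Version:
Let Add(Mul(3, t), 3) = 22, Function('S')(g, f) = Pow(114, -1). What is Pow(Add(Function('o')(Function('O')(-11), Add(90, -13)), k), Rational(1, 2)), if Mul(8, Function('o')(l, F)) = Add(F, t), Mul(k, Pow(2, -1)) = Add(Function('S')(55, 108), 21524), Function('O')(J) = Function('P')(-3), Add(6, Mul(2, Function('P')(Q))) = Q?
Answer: Mul(Rational(1, 38), Pow(62176379, Rational(1, 2))) ≈ 207.51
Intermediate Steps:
Function('P')(Q) = Add(-3, Mul(Rational(1, 2), Q))
Function('S')(g, f) = Rational(1, 114)
Function('O')(J) = Rational(-9, 2) (Function('O')(J) = Add(-3, Mul(Rational(1, 2), -3)) = Add(-3, Rational(-3, 2)) = Rational(-9, 2))
t = Rational(19, 3) (t = Add(-1, Mul(Rational(1, 3), 22)) = Add(-1, Rational(22, 3)) = Rational(19, 3) ≈ 6.3333)
k = Rational(2453737, 57) (k = Mul(2, Add(Rational(1, 114), 21524)) = Mul(2, Rational(2453737, 114)) = Rational(2453737, 57) ≈ 43048.)
Function('o')(l, F) = Add(Rational(19, 24), Mul(Rational(1, 8), F)) (Function('o')(l, F) = Mul(Rational(1, 8), Add(F, Rational(19, 3))) = Mul(Rational(1, 8), Add(Rational(19, 3), F)) = Add(Rational(19, 24), Mul(Rational(1, 8), F)))
Pow(Add(Function('o')(Function('O')(-11), Add(90, -13)), k), Rational(1, 2)) = Pow(Add(Add(Rational(19, 24), Mul(Rational(1, 8), Add(90, -13))), Rational(2453737, 57)), Rational(1, 2)) = Pow(Add(Add(Rational(19, 24), Mul(Rational(1, 8), 77)), Rational(2453737, 57)), Rational(1, 2)) = Pow(Add(Add(Rational(19, 24), Rational(77, 8)), Rational(2453737, 57)), Rational(1, 2)) = Pow(Add(Rational(125, 12), Rational(2453737, 57)), Rational(1, 2)) = Pow(Rational(3272441, 76), Rational(1, 2)) = Mul(Rational(1, 38), Pow(62176379, Rational(1, 2)))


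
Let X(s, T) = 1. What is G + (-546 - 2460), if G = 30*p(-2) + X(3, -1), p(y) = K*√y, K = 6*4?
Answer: -3005 + 720*I*√2 ≈ -3005.0 + 1018.2*I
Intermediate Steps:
K = 24
p(y) = 24*√y
G = 1 + 720*I*√2 (G = 30*(24*√(-2)) + 1 = 30*(24*(I*√2)) + 1 = 30*(24*I*√2) + 1 = 720*I*√2 + 1 = 1 + 720*I*√2 ≈ 1.0 + 1018.2*I)
G + (-546 - 2460) = (1 + 720*I*√2) + (-546 - 2460) = (1 + 720*I*√2) - 3006 = -3005 + 720*I*√2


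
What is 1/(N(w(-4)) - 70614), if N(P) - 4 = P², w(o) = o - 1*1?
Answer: -1/70585 ≈ -1.4167e-5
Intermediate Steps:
w(o) = -1 + o (w(o) = o - 1 = -1 + o)
N(P) = 4 + P²
1/(N(w(-4)) - 70614) = 1/((4 + (-1 - 4)²) - 70614) = 1/((4 + (-5)²) - 70614) = 1/((4 + 25) - 70614) = 1/(29 - 70614) = 1/(-70585) = -1/70585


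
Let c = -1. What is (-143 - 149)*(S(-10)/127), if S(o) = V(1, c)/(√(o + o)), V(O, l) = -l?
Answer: 146*I*√5/635 ≈ 0.51412*I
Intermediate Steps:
S(o) = √2/(2*√o) (S(o) = (-1*(-1))/(√(o + o)) = 1/√(2*o) = 1/(√2*√o) = 1*(√2/(2*√o)) = √2/(2*√o))
(-143 - 149)*(S(-10)/127) = (-143 - 149)*((√2/(2*√(-10)))/127) = -292*√2*(-I*√10/10)/2/127 = -292*(-I*√5/10)/127 = -(-146)*I*√5/635 = 146*I*√5/635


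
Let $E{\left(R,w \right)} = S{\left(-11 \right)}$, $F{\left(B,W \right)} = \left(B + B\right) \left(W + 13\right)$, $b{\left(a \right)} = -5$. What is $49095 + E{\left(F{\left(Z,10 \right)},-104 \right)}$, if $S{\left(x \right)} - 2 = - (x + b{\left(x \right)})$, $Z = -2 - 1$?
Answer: $49113$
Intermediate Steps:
$Z = -3$ ($Z = -2 - 1 = -3$)
$S{\left(x \right)} = 7 - x$ ($S{\left(x \right)} = 2 - \left(x - 5\right) = 2 - \left(-5 + x\right) = 7 - x$)
$F{\left(B,W \right)} = 2 B \left(13 + W\right)$
$E{\left(R,w \right)} = 18$ ($E{\left(R,w \right)} = 7 - -11 = 7 + 11 = 18$)
$49095 + E{\left(F{\left(Z,10 \right)},-104 \right)} = 49095 + 18 = 49113$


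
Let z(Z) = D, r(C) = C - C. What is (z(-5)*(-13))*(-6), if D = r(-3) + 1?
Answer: 78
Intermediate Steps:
r(C) = 0
D = 1 (D = 0 + 1 = 1)
z(Z) = 1
(z(-5)*(-13))*(-6) = (1*(-13))*(-6) = -13*(-6) = 78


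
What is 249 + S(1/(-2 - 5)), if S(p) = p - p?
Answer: 249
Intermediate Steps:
S(p) = 0
249 + S(1/(-2 - 5)) = 249 + 0 = 249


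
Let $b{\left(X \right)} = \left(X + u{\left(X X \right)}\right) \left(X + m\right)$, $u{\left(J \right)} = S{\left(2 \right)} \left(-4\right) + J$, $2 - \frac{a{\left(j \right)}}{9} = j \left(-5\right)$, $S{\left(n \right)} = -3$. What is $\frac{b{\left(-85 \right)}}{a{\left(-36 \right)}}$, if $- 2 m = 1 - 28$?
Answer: $\frac{85228}{267} \approx 319.21$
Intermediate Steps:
$m = \frac{27}{2}$ ($m = - \frac{1 - 28}{2} = \left(- \frac{1}{2}\right) \left(-27\right) = \frac{27}{2} \approx 13.5$)
$a{\left(j \right)} = 18 + 45 j$ ($a{\left(j \right)} = 18 - 9 j \left(-5\right) = 18 - 9 \left(- 5 j\right) = 18 + 45 j$)
$u{\left(J \right)} = 12 + J$ ($u{\left(J \right)} = \left(-3\right) \left(-4\right) + J = 12 + J$)
$b{\left(X \right)} = \left(\frac{27}{2} + X\right) \left(12 + X + X^{2}\right)$ ($b{\left(X \right)} = \left(X + \left(12 + X X\right)\right) \left(X + \frac{27}{2}\right) = \left(X + \left(12 + X^{2}\right)\right) \left(\frac{27}{2} + X\right) = \left(12 + X + X^{2}\right) \left(\frac{27}{2} + X\right) = \left(\frac{27}{2} + X\right) \left(12 + X + X^{2}\right)$)
$\frac{b{\left(-85 \right)}}{a{\left(-36 \right)}} = \frac{162 + \left(-85\right)^{3} + \frac{29 \left(-85\right)^{2}}{2} + \frac{51}{2} \left(-85\right)}{18 + 45 \left(-36\right)} = \frac{162 - 614125 + \frac{29}{2} \cdot 7225 - \frac{4335}{2}}{18 - 1620} = \frac{162 - 614125 + \frac{209525}{2} - \frac{4335}{2}}{-1602} = \left(-511368\right) \left(- \frac{1}{1602}\right) = \frac{85228}{267}$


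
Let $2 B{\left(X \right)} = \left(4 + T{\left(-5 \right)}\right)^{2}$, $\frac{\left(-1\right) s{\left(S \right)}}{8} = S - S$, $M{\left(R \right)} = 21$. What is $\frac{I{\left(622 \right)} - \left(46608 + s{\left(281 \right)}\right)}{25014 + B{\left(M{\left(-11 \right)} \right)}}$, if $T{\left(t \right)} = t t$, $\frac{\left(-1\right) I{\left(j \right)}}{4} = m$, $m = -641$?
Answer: $- \frac{968}{559} \approx -1.7317$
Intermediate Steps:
$I{\left(j \right)} = 2564$ ($I{\left(j \right)} = \left(-4\right) \left(-641\right) = 2564$)
$s{\left(S \right)} = 0$ ($s{\left(S \right)} = - 8 \left(S - S\right) = \left(-8\right) 0 = 0$)
$T{\left(t \right)} = t^{2}$
$B{\left(X \right)} = \frac{841}{2}$ ($B{\left(X \right)} = \frac{\left(4 + \left(-5\right)^{2}\right)^{2}}{2} = \frac{\left(4 + 25\right)^{2}}{2} = \frac{29^{2}}{2} = \frac{1}{2} \cdot 841 = \frac{841}{2}$)
$\frac{I{\left(622 \right)} - \left(46608 + s{\left(281 \right)}\right)}{25014 + B{\left(M{\left(-11 \right)} \right)}} = \frac{2564 - 46608}{25014 + \frac{841}{2}} = \frac{2564 + \left(-46608 + 0\right)}{\frac{50869}{2}} = \left(2564 - 46608\right) \frac{2}{50869} = \left(-44044\right) \frac{2}{50869} = - \frac{968}{559}$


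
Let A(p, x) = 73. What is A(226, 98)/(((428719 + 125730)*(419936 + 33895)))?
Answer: 73/251626144119 ≈ 2.9011e-10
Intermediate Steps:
A(226, 98)/(((428719 + 125730)*(419936 + 33895))) = 73/(((428719 + 125730)*(419936 + 33895))) = 73/((554449*453831)) = 73/251626144119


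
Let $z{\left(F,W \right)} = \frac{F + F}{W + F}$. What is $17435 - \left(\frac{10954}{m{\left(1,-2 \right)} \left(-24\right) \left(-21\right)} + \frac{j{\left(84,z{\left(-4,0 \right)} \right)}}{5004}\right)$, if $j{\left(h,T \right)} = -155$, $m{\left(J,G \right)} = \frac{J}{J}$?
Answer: $\frac{101658827}{5838} \approx 17413.0$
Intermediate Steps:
$m{\left(J,G \right)} = 1$
$z{\left(F,W \right)} = \frac{2 F}{F + W}$
$17435 - \left(\frac{10954}{m{\left(1,-2 \right)} \left(-24\right) \left(-21\right)} + \frac{j{\left(84,z{\left(-4,0 \right)} \right)}}{5004}\right) = 17435 - \left(\frac{10954}{1 \left(-24\right) \left(-21\right)} - \frac{155}{5004}\right) = 17435 - \left(\frac{10954}{\left(-24\right) \left(-21\right)} - \frac{155}{5004}\right) = 17435 - \left(\frac{10954}{504} - \frac{155}{5004}\right) = 17435 - \left(10954 \cdot \frac{1}{504} - \frac{155}{5004}\right) = 17435 - \left(\frac{5477}{252} - \frac{155}{5004}\right) = 17435 - \frac{126703}{5838} = \frac{101658827}{5838}$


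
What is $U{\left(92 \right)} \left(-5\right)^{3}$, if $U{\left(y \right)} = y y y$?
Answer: $-97336000$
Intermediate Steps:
$U{\left(y \right)} = y^{3}$ ($U{\left(y \right)} = y^{2} y = y^{3}$)
$U{\left(92 \right)} \left(-5\right)^{3} = 92^{3} \left(-5\right)^{3} = 778688 \left(-125\right) = -97336000$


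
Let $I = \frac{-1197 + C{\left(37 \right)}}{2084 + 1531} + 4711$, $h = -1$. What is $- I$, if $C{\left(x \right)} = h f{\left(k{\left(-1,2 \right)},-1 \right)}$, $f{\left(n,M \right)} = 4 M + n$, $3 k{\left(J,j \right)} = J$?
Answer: $- \frac{51087217}{10845} \approx -4710.7$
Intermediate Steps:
$k{\left(J,j \right)} = \frac{J}{3}$
$f{\left(n,M \right)} = n + 4 M$
$C{\left(x \right)} = \frac{13}{3}$ ($C{\left(x \right)} = - (\frac{1}{3} \left(-1\right) + 4 \left(-1\right)) = - (- \frac{1}{3} - 4) = \left(-1\right) \left(- \frac{13}{3}\right) = \frac{13}{3}$)
$I = \frac{51087217}{10845}$ ($I = \frac{-1197 + \frac{13}{3}}{2084 + 1531} + 4711 = - \frac{3578}{3 \cdot 3615} + 4711 = \left(- \frac{3578}{3}\right) \frac{1}{3615} + 4711 = - \frac{3578}{10845} + 4711 = \frac{51087217}{10845} \approx 4710.7$)
$- I = \left(-1\right) \frac{51087217}{10845} = - \frac{51087217}{10845}$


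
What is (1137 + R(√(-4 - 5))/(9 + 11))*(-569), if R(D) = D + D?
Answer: -646953 - 1707*I/10 ≈ -6.4695e+5 - 170.7*I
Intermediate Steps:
R(D) = 2*D
(1137 + R(√(-4 - 5))/(9 + 11))*(-569) = (1137 + (2*√(-4 - 5))/(9 + 11))*(-569) = (1137 + (2*√(-9))/20)*(-569) = (1137 + (2*(3*I))*(1/20))*(-569) = (1137 + (6*I)*(1/20))*(-569) = (1137 + 3*I/10)*(-569) = -646953 - 1707*I/10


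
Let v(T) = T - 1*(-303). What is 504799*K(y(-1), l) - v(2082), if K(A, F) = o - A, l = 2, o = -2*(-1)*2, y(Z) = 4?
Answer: -2385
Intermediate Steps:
v(T) = 303 + T (v(T) = T + 303 = 303 + T)
o = 4 (o = 2*2 = 4)
K(A, F) = 4 - A
504799*K(y(-1), l) - v(2082) = 504799*(4 - 1*4) - (303 + 2082) = 504799*(4 - 4) - 1*2385 = 504799*0 - 2385 = 0 - 2385 = -2385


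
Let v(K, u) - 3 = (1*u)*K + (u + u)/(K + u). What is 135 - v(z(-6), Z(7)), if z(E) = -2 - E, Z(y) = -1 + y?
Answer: 534/5 ≈ 106.80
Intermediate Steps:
v(K, u) = 3 + K*u + 2*u/(K + u) (v(K, u) = 3 + ((1*u)*K + (u + u)/(K + u)) = 3 + (u*K + (2*u)/(K + u)) = 3 + (K*u + 2*u/(K + u)) = 3 + K*u + 2*u/(K + u))
135 - v(z(-6), Z(7)) = 135 - (3*(-2 - 1*(-6)) + 5*(-1 + 7) + (-2 - 1*(-6))*(-1 + 7)² + (-1 + 7)*(-2 - 1*(-6))²)/((-2 - 1*(-6)) + (-1 + 7)) = 135 - (3*(-2 + 6) + 5*6 + (-2 + 6)*6² + 6*(-2 + 6)²)/((-2 + 6) + 6) = 135 - (3*4 + 30 + 4*36 + 6*4²)/(4 + 6) = 135 - (12 + 30 + 144 + 6*16)/10 = 135 - (12 + 30 + 144 + 96)/10 = 135 - 282/10 = 135 - 1*141/5 = 135 - 141/5 = 534/5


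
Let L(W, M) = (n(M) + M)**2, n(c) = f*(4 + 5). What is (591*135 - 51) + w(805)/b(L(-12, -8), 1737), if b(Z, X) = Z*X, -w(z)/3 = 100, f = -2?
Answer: 7802051609/97851 ≈ 79734.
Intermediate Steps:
n(c) = -18 (n(c) = -2*(4 + 5) = -2*9 = -18)
w(z) = -300 (w(z) = -3*100 = -300)
L(W, M) = (-18 + M)**2
b(Z, X) = X*Z
(591*135 - 51) + w(805)/b(L(-12, -8), 1737) = (591*135 - 51) - 300*1/(1737*(-18 - 8)**2) = (79785 - 51) - 300/(1737*(-26)**2) = 79734 - 300/(1737*676) = 79734 - 300/1174212 = 79734 - 300*1/1174212 = 79734 - 25/97851 = 7802051609/97851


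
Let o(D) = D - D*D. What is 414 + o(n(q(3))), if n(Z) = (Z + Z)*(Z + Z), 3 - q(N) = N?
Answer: 414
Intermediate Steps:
q(N) = 3 - N
n(Z) = 4*Z**2 (n(Z) = (2*Z)*(2*Z) = 4*Z**2)
o(D) = D - D**2
414 + o(n(q(3))) = 414 + (4*(3 - 1*3)**2)*(1 - 4*(3 - 1*3)**2) = 414 + (4*(3 - 3)**2)*(1 - 4*(3 - 3)**2) = 414 + (4*0**2)*(1 - 4*0**2) = 414 + (4*0)*(1 - 4*0) = 414 + 0*(1 - 1*0) = 414 + 0*(1 + 0) = 414 + 0*1 = 414 + 0 = 414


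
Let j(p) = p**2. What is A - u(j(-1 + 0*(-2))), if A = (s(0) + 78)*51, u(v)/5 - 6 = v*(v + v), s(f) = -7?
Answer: 3581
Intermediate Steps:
u(v) = 30 + 10*v**2 (u(v) = 30 + 5*(v*(v + v)) = 30 + 5*(v*(2*v)) = 30 + 5*(2*v**2) = 30 + 10*v**2)
A = 3621 (A = (-7 + 78)*51 = 71*51 = 3621)
A - u(j(-1 + 0*(-2))) = 3621 - (30 + 10*((-1 + 0*(-2))**2)**2) = 3621 - (30 + 10*((-1 + 0)**2)**2) = 3621 - (30 + 10*((-1)**2)**2) = 3621 - (30 + 10*1**2) = 3621 - (30 + 10*1) = 3621 - (30 + 10) = 3621 - 1*40 = 3621 - 40 = 3581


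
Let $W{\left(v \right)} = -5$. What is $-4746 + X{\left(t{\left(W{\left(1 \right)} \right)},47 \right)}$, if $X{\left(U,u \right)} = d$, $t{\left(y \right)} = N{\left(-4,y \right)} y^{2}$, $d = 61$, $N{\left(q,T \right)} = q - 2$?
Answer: $-4685$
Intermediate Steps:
$N{\left(q,T \right)} = -2 + q$
$t{\left(y \right)} = - 6 y^{2}$ ($t{\left(y \right)} = \left(-2 - 4\right) y^{2} = - 6 y^{2}$)
$X{\left(U,u \right)} = 61$
$-4746 + X{\left(t{\left(W{\left(1 \right)} \right)},47 \right)} = -4746 + 61 = -4685$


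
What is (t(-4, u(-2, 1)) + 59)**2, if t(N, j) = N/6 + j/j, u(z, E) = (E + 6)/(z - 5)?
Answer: 31684/9 ≈ 3520.4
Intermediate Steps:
u(z, E) = (6 + E)/(-5 + z)
t(N, j) = 1 + N/6 (t(N, j) = N*(1/6) + 1 = N/6 + 1 = 1 + N/6)
(t(-4, u(-2, 1)) + 59)**2 = ((1 + (1/6)*(-4)) + 59)**2 = ((1 - 2/3) + 59)**2 = (1/3 + 59)**2 = (178/3)**2 = 31684/9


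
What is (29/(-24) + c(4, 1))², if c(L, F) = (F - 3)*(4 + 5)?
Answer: 212521/576 ≈ 368.96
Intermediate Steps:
c(L, F) = -27 + 9*F (c(L, F) = (-3 + F)*9 = -27 + 9*F)
(29/(-24) + c(4, 1))² = (29/(-24) + (-27 + 9*1))² = (29*(-1/24) + (-27 + 9))² = (-29/24 - 18)² = (-461/24)² = 212521/576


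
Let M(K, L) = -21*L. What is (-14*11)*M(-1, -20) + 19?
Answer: -64661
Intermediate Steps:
(-14*11)*M(-1, -20) + 19 = (-14*11)*(-21*(-20)) + 19 = -154*420 + 19 = -64680 + 19 = -64661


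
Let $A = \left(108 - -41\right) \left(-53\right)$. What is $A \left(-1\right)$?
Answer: $7897$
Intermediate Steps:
$A = -7897$ ($A = \left(108 + 41\right) \left(-53\right) = 149 \left(-53\right) = -7897$)
$A \left(-1\right) = \left(-7897\right) \left(-1\right) = 7897$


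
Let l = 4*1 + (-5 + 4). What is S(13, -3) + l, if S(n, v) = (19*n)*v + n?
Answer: -725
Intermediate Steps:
S(n, v) = n + 19*n*v (S(n, v) = 19*n*v + n = n + 19*n*v)
l = 3 (l = 4 - 1 = 3)
S(13, -3) + l = 13*(1 + 19*(-3)) + 3 = 13*(1 - 57) + 3 = 13*(-56) + 3 = -728 + 3 = -725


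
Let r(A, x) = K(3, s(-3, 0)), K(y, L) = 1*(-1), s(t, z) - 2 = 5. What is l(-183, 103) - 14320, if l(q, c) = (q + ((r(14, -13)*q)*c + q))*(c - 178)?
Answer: -1400545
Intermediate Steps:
s(t, z) = 7 (s(t, z) = 2 + 5 = 7)
K(y, L) = -1
r(A, x) = -1
l(q, c) = (-178 + c)*(2*q - c*q) (l(q, c) = (q + ((-q)*c + q))*(c - 178) = (q + (-c*q + q))*(-178 + c) = (q + (q - c*q))*(-178 + c) = (2*q - c*q)*(-178 + c) = (-178 + c)*(2*q - c*q))
l(-183, 103) - 14320 = -183*(-356 - 1*103² + 180*103) - 14320 = -183*(-356 - 1*10609 + 18540) - 14320 = -183*(-356 - 10609 + 18540) - 14320 = -183*7575 - 14320 = -1386225 - 14320 = -1400545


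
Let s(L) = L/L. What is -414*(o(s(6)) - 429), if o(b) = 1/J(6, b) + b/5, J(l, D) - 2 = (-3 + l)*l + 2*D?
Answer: 9762741/55 ≈ 1.7750e+5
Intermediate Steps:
s(L) = 1
J(l, D) = 2 + 2*D + l*(-3 + l) (J(l, D) = 2 + ((-3 + l)*l + 2*D) = 2 + (l*(-3 + l) + 2*D) = 2 + (2*D + l*(-3 + l)) = 2 + 2*D + l*(-3 + l))
o(b) = 1/(20 + 2*b) + b/5 (o(b) = 1/(2 + 6² - 3*6 + 2*b) + b/5 = 1/(2 + 36 - 18 + 2*b) + b*(⅕) = 1/(20 + 2*b) + b/5)
-414*(o(s(6)) - 429) = -414*((5 + 2*1*(10 + 1))/(10*(10 + 1)) - 429) = -414*((⅒)*(5 + 2*1*11)/11 - 429) = -414*((⅒)*(1/11)*(5 + 22) - 429) = -414*((⅒)*(1/11)*27 - 429) = -414*(27/110 - 429) = -414*(-47163/110) = 9762741/55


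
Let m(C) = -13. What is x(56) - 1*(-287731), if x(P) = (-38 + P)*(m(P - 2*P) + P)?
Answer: 288505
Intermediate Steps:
x(P) = (-38 + P)*(-13 + P)
x(56) - 1*(-287731) = (494 + 56² - 51*56) - 1*(-287731) = (494 + 3136 - 2856) + 287731 = 774 + 287731 = 288505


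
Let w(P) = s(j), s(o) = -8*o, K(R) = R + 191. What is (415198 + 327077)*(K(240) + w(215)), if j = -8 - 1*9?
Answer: 420869925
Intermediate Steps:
K(R) = 191 + R
j = -17 (j = -8 - 9 = -17)
w(P) = 136 (w(P) = -8*(-17) = 136)
(415198 + 327077)*(K(240) + w(215)) = (415198 + 327077)*((191 + 240) + 136) = 742275*(431 + 136) = 742275*567 = 420869925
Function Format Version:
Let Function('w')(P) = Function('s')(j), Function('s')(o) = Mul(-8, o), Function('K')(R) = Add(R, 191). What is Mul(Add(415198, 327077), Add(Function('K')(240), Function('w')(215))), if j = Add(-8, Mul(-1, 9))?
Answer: 420869925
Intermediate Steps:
Function('K')(R) = Add(191, R)
j = -17 (j = Add(-8, -9) = -17)
Function('w')(P) = 136 (Function('w')(P) = Mul(-8, -17) = 136)
Mul(Add(415198, 327077), Add(Function('K')(240), Function('w')(215))) = Mul(Add(415198, 327077), Add(Add(191, 240), 136)) = Mul(742275, Add(431, 136)) = Mul(742275, 567) = 420869925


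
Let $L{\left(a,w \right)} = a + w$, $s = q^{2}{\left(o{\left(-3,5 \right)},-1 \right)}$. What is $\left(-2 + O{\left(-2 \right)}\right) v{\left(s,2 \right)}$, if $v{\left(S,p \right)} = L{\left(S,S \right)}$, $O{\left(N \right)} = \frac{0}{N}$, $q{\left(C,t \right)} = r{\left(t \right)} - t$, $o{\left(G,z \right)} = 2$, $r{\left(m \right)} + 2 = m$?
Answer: $-16$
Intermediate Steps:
$r{\left(m \right)} = -2 + m$
$q{\left(C,t \right)} = -2$ ($q{\left(C,t \right)} = \left(-2 + t\right) - t = -2$)
$s = 4$ ($s = \left(-2\right)^{2} = 4$)
$O{\left(N \right)} = 0$
$v{\left(S,p \right)} = 2 S$ ($v{\left(S,p \right)} = S + S = 2 S$)
$\left(-2 + O{\left(-2 \right)}\right) v{\left(s,2 \right)} = \left(-2 + 0\right) 2 \cdot 4 = \left(-2\right) 8 = -16$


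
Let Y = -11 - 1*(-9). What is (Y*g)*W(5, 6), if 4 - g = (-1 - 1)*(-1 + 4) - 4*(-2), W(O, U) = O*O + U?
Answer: -124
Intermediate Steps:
Y = -2 (Y = -11 + 9 = -2)
W(O, U) = U + O² (W(O, U) = O² + U = U + O²)
g = 2 (g = 4 - ((-1 - 1)*(-1 + 4) - 4*(-2)) = 4 - (-2*3 + 8) = 4 - (-6 + 8) = 4 - 1*2 = 4 - 2 = 2)
(Y*g)*W(5, 6) = (-2*2)*(6 + 5²) = -4*(6 + 25) = -4*31 = -124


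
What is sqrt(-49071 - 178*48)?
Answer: I*sqrt(57615) ≈ 240.03*I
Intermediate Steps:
sqrt(-49071 - 178*48) = sqrt(-49071 - 8544) = sqrt(-57615) = I*sqrt(57615)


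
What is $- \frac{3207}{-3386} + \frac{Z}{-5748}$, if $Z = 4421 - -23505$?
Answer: $- \frac{9515450}{2432841} \approx -3.9113$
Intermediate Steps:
$Z = 27926$ ($Z = 4421 + 23505 = 27926$)
$- \frac{3207}{-3386} + \frac{Z}{-5748} = - \frac{3207}{-3386} + \frac{27926}{-5748} = \left(-3207\right) \left(- \frac{1}{3386}\right) + 27926 \left(- \frac{1}{5748}\right) = \frac{3207}{3386} - \frac{13963}{2874} = - \frac{9515450}{2432841}$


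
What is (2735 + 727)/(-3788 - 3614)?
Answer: -1731/3701 ≈ -0.46771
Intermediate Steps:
(2735 + 727)/(-3788 - 3614) = 3462/(-7402) = 3462*(-1/7402) = -1731/3701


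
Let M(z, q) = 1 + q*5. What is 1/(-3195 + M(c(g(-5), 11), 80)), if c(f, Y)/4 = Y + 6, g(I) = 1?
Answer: -1/2794 ≈ -0.00035791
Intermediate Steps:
c(f, Y) = 24 + 4*Y (c(f, Y) = 4*(Y + 6) = 4*(6 + Y) = 24 + 4*Y)
M(z, q) = 1 + 5*q
1/(-3195 + M(c(g(-5), 11), 80)) = 1/(-3195 + (1 + 5*80)) = 1/(-3195 + (1 + 400)) = 1/(-3195 + 401) = 1/(-2794) = -1/2794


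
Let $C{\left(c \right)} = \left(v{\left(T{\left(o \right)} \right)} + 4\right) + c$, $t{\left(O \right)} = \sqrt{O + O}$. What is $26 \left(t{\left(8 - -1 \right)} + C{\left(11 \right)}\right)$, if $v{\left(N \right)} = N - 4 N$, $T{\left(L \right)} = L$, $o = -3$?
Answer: $624 + 78 \sqrt{2} \approx 734.31$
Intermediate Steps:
$t{\left(O \right)} = \sqrt{2} \sqrt{O}$ ($t{\left(O \right)} = \sqrt{2 O} = \sqrt{2} \sqrt{O}$)
$v{\left(N \right)} = - 3 N$ ($v{\left(N \right)} = N - 4 N = - 3 N$)
$C{\left(c \right)} = 13 + c$ ($C{\left(c \right)} = \left(\left(-3\right) \left(-3\right) + 4\right) + c = \left(9 + 4\right) + c = 13 + c$)
$26 \left(t{\left(8 - -1 \right)} + C{\left(11 \right)}\right) = 26 \left(\sqrt{2} \sqrt{8 - -1} + \left(13 + 11\right)\right) = 26 \left(\sqrt{2} \sqrt{8 + 1} + 24\right) = 26 \left(\sqrt{2} \sqrt{9} + 24\right) = 26 \left(\sqrt{2} \cdot 3 + 24\right) = 26 \left(3 \sqrt{2} + 24\right) = 26 \left(24 + 3 \sqrt{2}\right) = 624 + 78 \sqrt{2}$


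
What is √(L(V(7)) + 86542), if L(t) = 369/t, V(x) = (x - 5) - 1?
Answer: √86911 ≈ 294.81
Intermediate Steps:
V(x) = -6 + x (V(x) = (-5 + x) - 1 = -6 + x)
√(L(V(7)) + 86542) = √(369/(-6 + 7) + 86542) = √(369/1 + 86542) = √(369*1 + 86542) = √(369 + 86542) = √86911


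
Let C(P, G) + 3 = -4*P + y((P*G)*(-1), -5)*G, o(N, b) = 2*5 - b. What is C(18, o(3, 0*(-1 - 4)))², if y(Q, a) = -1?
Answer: 7225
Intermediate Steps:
o(N, b) = 10 - b
C(P, G) = -3 - G - 4*P (C(P, G) = -3 + (-4*P - G) = -3 + (-G - 4*P) = -3 - G - 4*P)
C(18, o(3, 0*(-1 - 4)))² = (-3 - (10 - 0*(-1 - 4)) - 4*18)² = (-3 - (10 - 0*(-5)) - 72)² = (-3 - (10 - 1*0) - 72)² = (-3 - (10 + 0) - 72)² = (-3 - 1*10 - 72)² = (-3 - 10 - 72)² = (-85)² = 7225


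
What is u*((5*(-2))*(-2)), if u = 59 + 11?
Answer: 1400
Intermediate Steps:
u = 70
u*((5*(-2))*(-2)) = 70*((5*(-2))*(-2)) = 70*(-10*(-2)) = 70*20 = 1400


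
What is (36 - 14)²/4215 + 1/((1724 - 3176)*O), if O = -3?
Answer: 704173/6120180 ≈ 0.11506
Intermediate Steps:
(36 - 14)²/4215 + 1/((1724 - 3176)*O) = (36 - 14)²/4215 + 1/((1724 - 3176)*(-3)) = 22²*(1/4215) - ⅓/(-1452) = 484*(1/4215) - 1/1452*(-⅓) = 484/4215 + 1/4356 = 704173/6120180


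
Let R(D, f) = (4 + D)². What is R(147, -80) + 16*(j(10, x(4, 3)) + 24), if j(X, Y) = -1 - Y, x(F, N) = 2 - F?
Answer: 23201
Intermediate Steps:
R(147, -80) + 16*(j(10, x(4, 3)) + 24) = (4 + 147)² + 16*((-1 - (2 - 1*4)) + 24) = 151² + 16*((-1 - (2 - 4)) + 24) = 22801 + 16*((-1 - 1*(-2)) + 24) = 22801 + 16*((-1 + 2) + 24) = 22801 + 16*(1 + 24) = 22801 + 16*25 = 22801 + 400 = 23201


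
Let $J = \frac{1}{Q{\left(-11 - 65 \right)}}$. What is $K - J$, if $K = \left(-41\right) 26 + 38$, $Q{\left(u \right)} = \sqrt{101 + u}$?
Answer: $- \frac{5141}{5} \approx -1028.2$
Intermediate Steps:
$K = -1028$ ($K = -1066 + 38 = -1028$)
$J = \frac{1}{5}$ ($J = \frac{1}{\sqrt{101 - 76}} = \frac{1}{\sqrt{25}} = \frac{1}{5} \approx 0.2$)
$K - J = -1028 - \frac{1}{5} = - \frac{5141}{5}$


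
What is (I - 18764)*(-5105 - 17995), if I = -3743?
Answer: 519911700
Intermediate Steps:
(I - 18764)*(-5105 - 17995) = (-3743 - 18764)*(-5105 - 17995) = -22507*(-23100) = 519911700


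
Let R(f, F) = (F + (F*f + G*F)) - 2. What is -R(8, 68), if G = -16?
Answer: 478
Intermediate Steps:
R(f, F) = -2 - 15*F + F*f (R(f, F) = (F + (F*f - 16*F)) - 2 = (F + (-16*F + F*f)) - 2 = (-15*F + F*f) - 2 = -2 - 15*F + F*f)
-R(8, 68) = -(-2 - 15*68 + 68*8) = -(-2 - 1020 + 544) = -1*(-478) = 478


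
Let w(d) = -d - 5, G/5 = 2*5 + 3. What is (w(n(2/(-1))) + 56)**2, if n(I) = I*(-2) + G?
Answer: 324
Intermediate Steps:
G = 65 (G = 5*(2*5 + 3) = 5*(10 + 3) = 5*13 = 65)
n(I) = 65 - 2*I (n(I) = I*(-2) + 65 = -2*I + 65 = 65 - 2*I)
w(d) = -5 - d
(w(n(2/(-1))) + 56)**2 = ((-5 - (65 - 4/(-1))) + 56)**2 = ((-5 - (65 - 4*(-1))) + 56)**2 = ((-5 - (65 - 2*(-2))) + 56)**2 = ((-5 - (65 + 4)) + 56)**2 = ((-5 - 1*69) + 56)**2 = ((-5 - 69) + 56)**2 = (-74 + 56)**2 = (-18)**2 = 324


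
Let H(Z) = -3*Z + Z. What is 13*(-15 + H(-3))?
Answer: -117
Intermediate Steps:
H(Z) = -2*Z
13*(-15 + H(-3)) = 13*(-15 - 2*(-3)) = 13*(-15 + 6) = 13*(-9) = -117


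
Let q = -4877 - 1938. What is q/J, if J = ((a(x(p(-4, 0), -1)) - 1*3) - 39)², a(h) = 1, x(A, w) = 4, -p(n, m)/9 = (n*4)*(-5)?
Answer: -6815/1681 ≈ -4.0541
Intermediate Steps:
p(n, m) = 180*n (p(n, m) = -9*n*4*(-5) = -9*4*n*(-5) = -(-180)*n = 180*n)
q = -6815
J = 1681 (J = ((1 - 1*3) - 39)² = ((1 - 3) - 39)² = (-2 - 39)² = (-41)² = 1681)
q/J = -6815/1681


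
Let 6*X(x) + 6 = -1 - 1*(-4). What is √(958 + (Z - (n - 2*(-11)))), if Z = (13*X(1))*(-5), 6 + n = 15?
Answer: √3838/2 ≈ 30.976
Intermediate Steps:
n = 9 (n = -6 + 15 = 9)
X(x) = -½ (X(x) = -1 + (-1 - 1*(-4))/6 = -1 + (-1 + 4)/6 = -1 + (⅙)*3 = -1 + ½ = -½)
Z = 65/2 (Z = (13*(-½))*(-5) = -13/2*(-5) = 65/2 ≈ 32.500)
√(958 + (Z - (n - 2*(-11)))) = √(958 + (65/2 - (9 - 2*(-11)))) = √(958 + (65/2 - (9 + 22))) = √(958 + (65/2 - 1*31)) = √(958 + (65/2 - 31)) = √(958 + 3/2) = √(1919/2) = √3838/2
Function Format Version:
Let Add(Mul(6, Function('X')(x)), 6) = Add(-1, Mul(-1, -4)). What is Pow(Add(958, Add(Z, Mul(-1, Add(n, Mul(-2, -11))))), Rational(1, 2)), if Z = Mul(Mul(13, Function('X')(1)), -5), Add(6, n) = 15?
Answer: Mul(Rational(1, 2), Pow(3838, Rational(1, 2))) ≈ 30.976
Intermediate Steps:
n = 9 (n = Add(-6, 15) = 9)
Function('X')(x) = Rational(-1, 2) (Function('X')(x) = Add(-1, Mul(Rational(1, 6), Add(-1, Mul(-1, -4)))) = Add(-1, Mul(Rational(1, 6), Add(-1, 4))) = Add(-1, Mul(Rational(1, 6), 3)) = Add(-1, Rational(1, 2)) = Rational(-1, 2))
Z = Rational(65, 2) (Z = Mul(Mul(13, Rational(-1, 2)), -5) = Mul(Rational(-13, 2), -5) = Rational(65, 2) ≈ 32.500)
Pow(Add(958, Add(Z, Mul(-1, Add(n, Mul(-2, -11))))), Rational(1, 2)) = Pow(Add(958, Add(Rational(65, 2), Mul(-1, Add(9, Mul(-2, -11))))), Rational(1, 2)) = Pow(Add(958, Add(Rational(65, 2), Mul(-1, Add(9, 22)))), Rational(1, 2)) = Pow(Add(958, Add(Rational(65, 2), Mul(-1, 31))), Rational(1, 2)) = Pow(Add(958, Add(Rational(65, 2), -31)), Rational(1, 2)) = Pow(Add(958, Rational(3, 2)), Rational(1, 2)) = Pow(Rational(1919, 2), Rational(1, 2)) = Mul(Rational(1, 2), Pow(3838, Rational(1, 2)))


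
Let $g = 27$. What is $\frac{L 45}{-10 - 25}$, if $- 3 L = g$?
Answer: $\frac{81}{7} \approx 11.571$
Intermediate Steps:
$L = -9$ ($L = \left(- \frac{1}{3}\right) 27 = -9$)
$\frac{L 45}{-10 - 25} = \frac{\left(-9\right) 45}{-10 - 25} = - \frac{405}{-35} = \left(-405\right) \left(- \frac{1}{35}\right) = \frac{81}{7}$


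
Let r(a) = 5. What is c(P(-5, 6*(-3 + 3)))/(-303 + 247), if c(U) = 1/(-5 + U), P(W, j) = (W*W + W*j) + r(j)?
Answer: -1/1400 ≈ -0.00071429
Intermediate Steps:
P(W, j) = 5 + W² + W*j (P(W, j) = (W*W + W*j) + 5 = (W² + W*j) + 5 = 5 + W² + W*j)
c(P(-5, 6*(-3 + 3)))/(-303 + 247) = 1/((-303 + 247)*(-5 + (5 + (-5)² - 30*(-3 + 3)))) = 1/((-56)*(-5 + (5 + 25 - 30*0))) = -1/(56*(-5 + (5 + 25 - 5*0))) = -1/(56*(-5 + (5 + 25 + 0))) = -1/(56*(-5 + 30)) = -1/56/25 = -1/56*1/25 = -1/1400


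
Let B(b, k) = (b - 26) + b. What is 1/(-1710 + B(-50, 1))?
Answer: -1/1836 ≈ -0.00054466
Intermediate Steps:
B(b, k) = -26 + 2*b (B(b, k) = (-26 + b) + b = -26 + 2*b)
1/(-1710 + B(-50, 1)) = 1/(-1710 + (-26 + 2*(-50))) = 1/(-1710 + (-26 - 100)) = 1/(-1710 - 126) = 1/(-1836) = -1/1836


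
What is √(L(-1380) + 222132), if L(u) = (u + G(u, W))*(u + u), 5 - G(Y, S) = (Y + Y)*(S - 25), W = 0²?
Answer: 6*√5401587 ≈ 13945.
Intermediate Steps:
W = 0
G(Y, S) = 5 - 2*Y*(-25 + S) (G(Y, S) = 5 - (Y + Y)*(S - 25) = 5 - 2*Y*(-25 + S))
L(u) = 2*u*(5 + 51*u) (L(u) = (u + (5 + 50*u - 2*0*u))*(u + u) = (u + (5 + 50*u + 0))*(2*u) = (u + (5 + 50*u))*(2*u) = (5 + 51*u)*(2*u) = 2*u*(5 + 51*u))
√(L(-1380) + 222132) = √(2*(-1380)*(5 + 51*(-1380)) + 222132) = √(2*(-1380)*(5 - 70380) + 222132) = √(2*(-1380)*(-70375) + 222132) = √(194235000 + 222132) = √194457132 = 6*√5401587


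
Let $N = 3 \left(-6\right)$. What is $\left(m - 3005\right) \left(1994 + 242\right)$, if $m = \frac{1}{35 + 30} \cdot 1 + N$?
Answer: $- \frac{33796968}{5} \approx -6.7594 \cdot 10^{6}$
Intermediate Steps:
$N = -18$
$m = - \frac{1169}{65}$ ($m = \frac{1}{35 + 30} \cdot 1 - 18 = \frac{1}{65} \cdot 1 - 18 = \frac{1}{65} - 18 = - \frac{1169}{65} \approx -17.985$)
$\left(m - 3005\right) \left(1994 + 242\right) = \left(- \frac{1169}{65} - 3005\right) \left(1994 + 242\right) = \left(- \frac{196494}{65}\right) 2236 = - \frac{33796968}{5}$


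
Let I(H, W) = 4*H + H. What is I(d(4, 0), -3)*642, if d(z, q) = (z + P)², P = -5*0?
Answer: 51360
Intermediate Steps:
P = 0
d(z, q) = z² (d(z, q) = (z + 0)² = z²)
I(H, W) = 5*H
I(d(4, 0), -3)*642 = (5*4²)*642 = (5*16)*642 = 80*642 = 51360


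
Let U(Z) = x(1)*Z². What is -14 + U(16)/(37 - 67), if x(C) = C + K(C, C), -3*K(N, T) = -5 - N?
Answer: -198/5 ≈ -39.600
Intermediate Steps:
K(N, T) = 5/3 + N/3 (K(N, T) = -(-5 - N)/3 = 5/3 + N/3)
x(C) = 5/3 + 4*C/3 (x(C) = C + (5/3 + C/3) = 5/3 + 4*C/3)
U(Z) = 3*Z² (U(Z) = (5/3 + (4/3)*1)*Z² = (5/3 + 4/3)*Z² = 3*Z²)
-14 + U(16)/(37 - 67) = -14 + (3*16²)/(37 - 67) = -14 + (3*256)/(-30) = -14 + 768*(-1/30) = -14 - 128/5 = -198/5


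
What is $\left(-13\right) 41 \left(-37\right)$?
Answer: $19721$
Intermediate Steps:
$\left(-13\right) 41 \left(-37\right) = \left(-533\right) \left(-37\right) = 19721$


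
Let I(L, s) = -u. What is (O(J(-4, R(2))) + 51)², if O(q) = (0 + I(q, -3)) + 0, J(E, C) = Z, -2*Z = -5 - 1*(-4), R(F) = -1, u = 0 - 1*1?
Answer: 2704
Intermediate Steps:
u = -1 (u = 0 - 1 = -1)
I(L, s) = 1 (I(L, s) = -1*(-1) = 1)
Z = ½ (Z = -(-5 - 1*(-4))/2 = -(-5 + 4)/2 = -½*(-1) = ½ ≈ 0.50000)
J(E, C) = ½
O(q) = 1 (O(q) = (0 + 1) + 0 = 1 + 0 = 1)
(O(J(-4, R(2))) + 51)² = (1 + 51)² = 52² = 2704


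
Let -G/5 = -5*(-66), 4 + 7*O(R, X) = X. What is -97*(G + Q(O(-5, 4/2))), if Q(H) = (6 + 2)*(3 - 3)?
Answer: 160050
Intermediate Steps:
O(R, X) = -4/7 + X/7
Q(H) = 0 (Q(H) = 8*0 = 0)
G = -1650 (G = -(-25)*(-66) = -5*330 = -1650)
-97*(G + Q(O(-5, 4/2))) = -97*(-1650 + 0) = -97*(-1650) = 160050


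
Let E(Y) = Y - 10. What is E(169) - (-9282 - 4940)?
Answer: 14381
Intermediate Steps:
E(Y) = -10 + Y
E(169) - (-9282 - 4940) = (-10 + 169) - (-9282 - 4940) = 159 - 1*(-14222) = 159 + 14222 = 14381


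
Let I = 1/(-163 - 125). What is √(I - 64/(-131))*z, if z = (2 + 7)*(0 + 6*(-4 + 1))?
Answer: -27*√4794862/524 ≈ -112.83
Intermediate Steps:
I = -1/288 (I = 1/(-288) = -1/288 ≈ -0.0034722)
z = -162 (z = 9*(0 + 6*(-3)) = 9*(0 - 18) = 9*(-18) = -162)
√(I - 64/(-131))*z = √(-1/288 - 64/(-131))*(-162) = √(-1/288 - 64*(-1/131))*(-162) = √(-1/288 + 64/131)*(-162) = √(18301/37728)*(-162) = (√4794862/3144)*(-162) = -27*√4794862/524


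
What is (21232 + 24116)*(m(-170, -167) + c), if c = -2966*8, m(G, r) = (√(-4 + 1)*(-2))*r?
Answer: -1076017344 + 15146232*I*√3 ≈ -1.076e+9 + 2.6234e+7*I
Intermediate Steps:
m(G, r) = -2*I*r*√3 (m(G, r) = (√(-3)*(-2))*r = ((I*√3)*(-2))*r = (-2*I*√3)*r = -2*I*r*√3)
c = -23728
(21232 + 24116)*(m(-170, -167) + c) = (21232 + 24116)*(-2*I*(-167)*√3 - 23728) = 45348*(334*I*√3 - 23728) = 45348*(-23728 + 334*I*√3) = -1076017344 + 15146232*I*√3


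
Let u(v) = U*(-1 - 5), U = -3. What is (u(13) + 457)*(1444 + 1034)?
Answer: 1177050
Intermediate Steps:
u(v) = 18 (u(v) = -3*(-1 - 5) = -3*(-6) = 18)
(u(13) + 457)*(1444 + 1034) = (18 + 457)*(1444 + 1034) = 475*2478 = 1177050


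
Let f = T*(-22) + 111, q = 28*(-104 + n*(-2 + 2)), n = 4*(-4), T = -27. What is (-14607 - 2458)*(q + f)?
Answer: 37662455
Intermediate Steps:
n = -16
q = -2912 (q = 28*(-104 - 16*(-2 + 2)) = 28*(-104 - 16*0) = 28*(-104 + 0) = 28*(-104) = -2912)
f = 705 (f = -27*(-22) + 111 = 594 + 111 = 705)
(-14607 - 2458)*(q + f) = (-14607 - 2458)*(-2912 + 705) = -17065*(-2207) = 37662455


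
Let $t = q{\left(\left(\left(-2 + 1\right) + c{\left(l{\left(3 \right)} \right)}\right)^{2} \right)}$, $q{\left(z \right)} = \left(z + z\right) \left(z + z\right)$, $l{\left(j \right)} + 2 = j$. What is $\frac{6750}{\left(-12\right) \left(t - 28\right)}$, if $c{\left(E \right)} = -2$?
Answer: $- \frac{1125}{592} \approx -1.9003$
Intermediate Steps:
$l{\left(j \right)} = -2 + j$
$q{\left(z \right)} = 4 z^{2}$ ($q{\left(z \right)} = 2 z 2 z = 4 z^{2}$)
$t = 324$ ($t = 4 \left(\left(\left(-2 + 1\right) - 2\right)^{2}\right)^{2} = 4 \left(\left(-1 - 2\right)^{2}\right)^{2} = 4 \left(\left(-3\right)^{2}\right)^{2} = 4 \cdot 9^{2} = 4 \cdot 81 = 324$)
$\frac{6750}{\left(-12\right) \left(t - 28\right)} = \frac{6750}{\left(-12\right) \left(324 - 28\right)} = \frac{6750}{\left(-12\right) 296} = \frac{6750}{-3552} = 6750 \left(- \frac{1}{3552}\right) = - \frac{1125}{592}$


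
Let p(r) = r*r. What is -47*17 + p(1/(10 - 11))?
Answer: -798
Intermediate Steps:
p(r) = r²
-47*17 + p(1/(10 - 11)) = -47*17 + (1/(10 - 11))² = -799 + (1/(-1))² = -799 + (-1)² = -799 + 1 = -798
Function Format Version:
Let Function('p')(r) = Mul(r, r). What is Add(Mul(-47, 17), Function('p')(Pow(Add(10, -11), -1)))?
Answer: -798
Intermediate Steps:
Function('p')(r) = Pow(r, 2)
Add(Mul(-47, 17), Function('p')(Pow(Add(10, -11), -1))) = Add(Mul(-47, 17), Pow(Pow(Add(10, -11), -1), 2)) = Add(-799, Pow(Pow(-1, -1), 2)) = Add(-799, Pow(-1, 2)) = Add(-799, 1) = -798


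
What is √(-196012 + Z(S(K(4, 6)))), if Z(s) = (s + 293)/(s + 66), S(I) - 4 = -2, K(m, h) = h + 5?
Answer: I*√226584857/34 ≈ 442.73*I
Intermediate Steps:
K(m, h) = 5 + h
S(I) = 2 (S(I) = 4 - 2 = 2)
Z(s) = (293 + s)/(66 + s)
√(-196012 + Z(S(K(4, 6)))) = √(-196012 + (293 + 2)/(66 + 2)) = √(-196012 + 295/68) = √(-13328521/68) = I*√226584857/34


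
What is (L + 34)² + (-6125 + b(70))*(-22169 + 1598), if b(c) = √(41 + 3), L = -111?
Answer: 126003304 - 41142*√11 ≈ 1.2587e+8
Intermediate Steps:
b(c) = 2*√11 (b(c) = √44 = 2*√11)
(L + 34)² + (-6125 + b(70))*(-22169 + 1598) = (-111 + 34)² + (-6125 + 2*√11)*(-22169 + 1598) = (-77)² + (-6125 + 2*√11)*(-20571) = 5929 + (125997375 - 41142*√11) = 126003304 - 41142*√11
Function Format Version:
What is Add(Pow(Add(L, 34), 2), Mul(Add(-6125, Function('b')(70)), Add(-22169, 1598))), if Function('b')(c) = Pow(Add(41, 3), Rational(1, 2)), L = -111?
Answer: Add(126003304, Mul(-41142, Pow(11, Rational(1, 2)))) ≈ 1.2587e+8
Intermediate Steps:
Function('b')(c) = Mul(2, Pow(11, Rational(1, 2))) (Function('b')(c) = Pow(44, Rational(1, 2)) = Mul(2, Pow(11, Rational(1, 2))))
Add(Pow(Add(L, 34), 2), Mul(Add(-6125, Function('b')(70)), Add(-22169, 1598))) = Add(Pow(Add(-111, 34), 2), Mul(Add(-6125, Mul(2, Pow(11, Rational(1, 2)))), Add(-22169, 1598))) = Add(Pow(-77, 2), Mul(Add(-6125, Mul(2, Pow(11, Rational(1, 2)))), -20571)) = Add(5929, Add(125997375, Mul(-41142, Pow(11, Rational(1, 2))))) = Add(126003304, Mul(-41142, Pow(11, Rational(1, 2))))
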